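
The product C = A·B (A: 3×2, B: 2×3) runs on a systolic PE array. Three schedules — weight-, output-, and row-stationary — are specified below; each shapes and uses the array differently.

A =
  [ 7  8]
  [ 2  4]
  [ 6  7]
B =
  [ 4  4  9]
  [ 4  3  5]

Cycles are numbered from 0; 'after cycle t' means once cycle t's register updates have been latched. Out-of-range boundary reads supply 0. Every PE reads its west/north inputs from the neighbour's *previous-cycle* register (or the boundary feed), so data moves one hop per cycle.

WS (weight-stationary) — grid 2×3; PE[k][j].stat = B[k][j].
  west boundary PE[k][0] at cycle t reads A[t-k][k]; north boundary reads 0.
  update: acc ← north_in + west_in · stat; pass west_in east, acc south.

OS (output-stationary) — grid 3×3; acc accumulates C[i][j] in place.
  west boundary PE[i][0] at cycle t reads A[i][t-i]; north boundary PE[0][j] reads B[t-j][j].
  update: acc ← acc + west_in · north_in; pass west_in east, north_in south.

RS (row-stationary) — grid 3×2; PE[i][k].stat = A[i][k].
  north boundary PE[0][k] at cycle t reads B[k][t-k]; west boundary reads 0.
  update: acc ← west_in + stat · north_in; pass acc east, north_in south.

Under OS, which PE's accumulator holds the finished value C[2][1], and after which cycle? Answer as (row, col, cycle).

OS: C[2][1] accumulates in PE[2][1]:
  0: (2,1).acc=0  regs=<0,0>
  1: (2,1).acc=0  regs=<0,0>
  2: (2,1).acc=0  regs=<0,0>
  3: (2,1).acc=24  regs=<6,4>
  4: (2,1).acc=45  regs=<7,3>

(row, col, cycle) = (2, 1, 4)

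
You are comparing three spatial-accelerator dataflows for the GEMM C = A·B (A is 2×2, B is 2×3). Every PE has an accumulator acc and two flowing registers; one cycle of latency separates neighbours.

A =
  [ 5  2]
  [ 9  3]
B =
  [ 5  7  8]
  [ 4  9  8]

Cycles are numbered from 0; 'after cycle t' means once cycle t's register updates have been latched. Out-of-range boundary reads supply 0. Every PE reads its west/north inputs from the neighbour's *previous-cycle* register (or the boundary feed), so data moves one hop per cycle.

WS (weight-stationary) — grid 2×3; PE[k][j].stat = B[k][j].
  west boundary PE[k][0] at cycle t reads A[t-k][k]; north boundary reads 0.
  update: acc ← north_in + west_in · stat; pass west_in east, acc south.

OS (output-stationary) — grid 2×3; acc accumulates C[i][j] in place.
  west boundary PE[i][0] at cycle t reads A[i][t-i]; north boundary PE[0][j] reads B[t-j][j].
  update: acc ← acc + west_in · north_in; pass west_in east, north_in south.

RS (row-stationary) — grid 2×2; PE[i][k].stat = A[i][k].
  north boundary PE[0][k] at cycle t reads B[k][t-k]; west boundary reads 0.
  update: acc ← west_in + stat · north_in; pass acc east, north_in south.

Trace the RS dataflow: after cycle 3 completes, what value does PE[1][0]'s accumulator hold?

PE[1][0].acc = 72

RS 2×2: PE[1][0] cycle-by-cycle (with neighbour feeds):
  step 0 · PE0,0: acc=25; fwd→25 fwd↓5
  step 0 · PE1,0: acc=0; fwd→0 fwd↓0
  step 1 · PE0,0: acc=35; fwd→35 fwd↓7
  step 1 · PE1,0: acc=45; fwd→45 fwd↓5
  step 2 · PE0,0: acc=40; fwd→40 fwd↓8
  step 2 · PE1,0: acc=63; fwd→63 fwd↓7
  step 3 · PE0,0: acc=0; fwd→0 fwd↓0
  step 3 · PE1,0: acc=72; fwd→72 fwd↓8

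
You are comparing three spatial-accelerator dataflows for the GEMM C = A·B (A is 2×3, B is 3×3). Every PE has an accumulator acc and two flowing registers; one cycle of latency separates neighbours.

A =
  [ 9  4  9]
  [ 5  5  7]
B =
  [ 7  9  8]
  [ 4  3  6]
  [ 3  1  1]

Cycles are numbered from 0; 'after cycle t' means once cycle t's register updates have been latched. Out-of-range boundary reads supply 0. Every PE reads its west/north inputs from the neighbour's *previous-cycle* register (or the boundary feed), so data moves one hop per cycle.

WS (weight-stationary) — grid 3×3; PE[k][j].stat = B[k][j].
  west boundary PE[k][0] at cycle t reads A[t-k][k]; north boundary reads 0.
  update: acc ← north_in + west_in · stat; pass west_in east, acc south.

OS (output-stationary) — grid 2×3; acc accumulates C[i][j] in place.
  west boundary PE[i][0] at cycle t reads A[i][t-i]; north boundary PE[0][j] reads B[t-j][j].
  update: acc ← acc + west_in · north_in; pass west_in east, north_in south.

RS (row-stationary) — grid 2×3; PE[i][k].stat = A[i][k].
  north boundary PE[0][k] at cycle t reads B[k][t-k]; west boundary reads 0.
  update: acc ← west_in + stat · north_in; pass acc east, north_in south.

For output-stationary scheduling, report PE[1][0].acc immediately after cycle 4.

Tracing OS — 2×3 array, target PE[1][0]:
  step 0 · PE0,0: acc=63; fwd→9 fwd↓7
  step 0 · PE1,0: acc=0; fwd→0 fwd↓0
  step 1 · PE0,0: acc=79; fwd→4 fwd↓4
  step 1 · PE1,0: acc=35; fwd→5 fwd↓7
  step 2 · PE0,0: acc=106; fwd→9 fwd↓3
  step 2 · PE1,0: acc=55; fwd→5 fwd↓4
  step 3 · PE0,0: acc=106; fwd→0 fwd↓0
  step 3 · PE1,0: acc=76; fwd→7 fwd↓3
  step 4 · PE0,0: acc=106; fwd→0 fwd↓0
  step 4 · PE1,0: acc=76; fwd→0 fwd↓0

PE[1][0].acc = 76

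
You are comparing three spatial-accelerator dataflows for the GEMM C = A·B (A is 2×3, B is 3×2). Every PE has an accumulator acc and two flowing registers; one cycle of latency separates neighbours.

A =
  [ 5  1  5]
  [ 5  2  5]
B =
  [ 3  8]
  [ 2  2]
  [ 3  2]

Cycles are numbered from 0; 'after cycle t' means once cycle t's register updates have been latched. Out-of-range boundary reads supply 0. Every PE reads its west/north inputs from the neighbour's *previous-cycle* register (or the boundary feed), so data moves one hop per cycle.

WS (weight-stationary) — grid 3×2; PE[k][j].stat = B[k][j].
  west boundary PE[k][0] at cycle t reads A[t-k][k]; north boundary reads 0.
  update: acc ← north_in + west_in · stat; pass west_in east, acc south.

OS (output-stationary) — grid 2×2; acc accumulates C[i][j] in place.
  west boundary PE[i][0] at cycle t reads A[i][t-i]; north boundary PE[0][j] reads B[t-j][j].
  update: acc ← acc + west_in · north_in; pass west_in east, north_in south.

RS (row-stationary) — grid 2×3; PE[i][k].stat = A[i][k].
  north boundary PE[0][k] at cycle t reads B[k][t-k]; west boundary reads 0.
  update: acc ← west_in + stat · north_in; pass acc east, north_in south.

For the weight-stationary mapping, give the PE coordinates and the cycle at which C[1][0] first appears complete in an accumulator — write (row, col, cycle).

WS: C[1][0] accumulates in PE[2][0]:
  t=0 PE[2][0]: acc=0 h=0 v=0
  t=1 PE[2][0]: acc=0 h=0 v=0
  t=2 PE[2][0]: acc=32 h=5 v=32
  t=3 PE[2][0]: acc=34 h=5 v=34

(row, col, cycle) = (2, 0, 3)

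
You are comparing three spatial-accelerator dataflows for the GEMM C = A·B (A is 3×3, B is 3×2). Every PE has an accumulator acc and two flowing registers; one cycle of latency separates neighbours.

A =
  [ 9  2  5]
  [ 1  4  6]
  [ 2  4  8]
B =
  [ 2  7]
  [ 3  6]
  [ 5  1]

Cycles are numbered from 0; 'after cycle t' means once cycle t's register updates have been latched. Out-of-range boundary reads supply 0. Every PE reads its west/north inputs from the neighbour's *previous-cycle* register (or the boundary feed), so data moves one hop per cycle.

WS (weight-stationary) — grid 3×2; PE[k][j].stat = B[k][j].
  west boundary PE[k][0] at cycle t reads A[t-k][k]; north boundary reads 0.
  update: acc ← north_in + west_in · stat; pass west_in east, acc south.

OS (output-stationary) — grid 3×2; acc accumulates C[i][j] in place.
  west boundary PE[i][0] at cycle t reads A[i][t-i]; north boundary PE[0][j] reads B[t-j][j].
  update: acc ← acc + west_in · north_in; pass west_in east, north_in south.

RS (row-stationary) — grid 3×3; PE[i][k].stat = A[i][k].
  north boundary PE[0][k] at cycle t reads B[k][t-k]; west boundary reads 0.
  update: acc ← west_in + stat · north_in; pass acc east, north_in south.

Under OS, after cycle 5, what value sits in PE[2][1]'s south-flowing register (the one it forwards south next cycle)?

register = 1

OS on a 3×2 grid — tracing PE[2][1] and its feeders:
  c0 r1c1: 0 / 0 / 0
  c0 r2c0: 0 / 0 / 0
  c0 r2c1: 0 / 0 / 0
  c1 r1c1: 0 / 0 / 0
  c1 r2c0: 0 / 0 / 0
  c1 r2c1: 0 / 0 / 0
  c2 r1c1: 7 / 1 / 7
  c2 r2c0: 4 / 2 / 2
  c2 r2c1: 0 / 0 / 0
  c3 r1c1: 31 / 4 / 6
  c3 r2c0: 16 / 4 / 3
  c3 r2c1: 14 / 2 / 7
  c4 r1c1: 37 / 6 / 1
  c4 r2c0: 56 / 8 / 5
  c4 r2c1: 38 / 4 / 6
  c5 r1c1: 37 / 0 / 0
  c5 r2c0: 56 / 0 / 0
  c5 r2c1: 46 / 8 / 1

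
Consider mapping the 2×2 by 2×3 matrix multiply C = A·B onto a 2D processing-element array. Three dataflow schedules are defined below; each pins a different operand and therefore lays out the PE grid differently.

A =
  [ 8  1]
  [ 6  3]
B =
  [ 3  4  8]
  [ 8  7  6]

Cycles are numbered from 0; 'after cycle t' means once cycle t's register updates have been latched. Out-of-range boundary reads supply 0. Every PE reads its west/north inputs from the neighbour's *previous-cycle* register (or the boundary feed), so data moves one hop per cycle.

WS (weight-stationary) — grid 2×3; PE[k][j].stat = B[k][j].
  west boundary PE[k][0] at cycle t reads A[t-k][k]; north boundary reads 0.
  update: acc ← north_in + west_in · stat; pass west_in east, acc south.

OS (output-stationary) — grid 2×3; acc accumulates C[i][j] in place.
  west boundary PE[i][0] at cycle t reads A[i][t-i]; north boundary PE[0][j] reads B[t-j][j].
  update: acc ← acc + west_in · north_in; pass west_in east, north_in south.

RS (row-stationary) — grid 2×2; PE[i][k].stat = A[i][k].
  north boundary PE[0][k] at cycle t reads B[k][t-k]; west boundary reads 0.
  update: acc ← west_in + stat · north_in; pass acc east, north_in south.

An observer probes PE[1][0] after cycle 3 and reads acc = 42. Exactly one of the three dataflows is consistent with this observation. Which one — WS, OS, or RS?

dataflow = OS

Under WS (2×3), PE[1][0]:
  c0 r1c0: 0 / 0 / 0
  c1 r1c0: 32 / 1 / 32
  c2 r1c0: 42 / 3 / 42
  c3 r1c0: 0 / 0 / 0
Under OS (2×3), PE[1][0]:
  c0 r1c0: 0 / 0 / 0
  c1 r1c0: 18 / 6 / 3
  c2 r1c0: 42 / 3 / 8
  c3 r1c0: 42 / 0 / 0
Under RS (2×2), PE[1][0]:
  c0 r1c0: 0 / 0 / 0
  c1 r1c0: 18 / 18 / 3
  c2 r1c0: 24 / 24 / 4
  c3 r1c0: 48 / 48 / 8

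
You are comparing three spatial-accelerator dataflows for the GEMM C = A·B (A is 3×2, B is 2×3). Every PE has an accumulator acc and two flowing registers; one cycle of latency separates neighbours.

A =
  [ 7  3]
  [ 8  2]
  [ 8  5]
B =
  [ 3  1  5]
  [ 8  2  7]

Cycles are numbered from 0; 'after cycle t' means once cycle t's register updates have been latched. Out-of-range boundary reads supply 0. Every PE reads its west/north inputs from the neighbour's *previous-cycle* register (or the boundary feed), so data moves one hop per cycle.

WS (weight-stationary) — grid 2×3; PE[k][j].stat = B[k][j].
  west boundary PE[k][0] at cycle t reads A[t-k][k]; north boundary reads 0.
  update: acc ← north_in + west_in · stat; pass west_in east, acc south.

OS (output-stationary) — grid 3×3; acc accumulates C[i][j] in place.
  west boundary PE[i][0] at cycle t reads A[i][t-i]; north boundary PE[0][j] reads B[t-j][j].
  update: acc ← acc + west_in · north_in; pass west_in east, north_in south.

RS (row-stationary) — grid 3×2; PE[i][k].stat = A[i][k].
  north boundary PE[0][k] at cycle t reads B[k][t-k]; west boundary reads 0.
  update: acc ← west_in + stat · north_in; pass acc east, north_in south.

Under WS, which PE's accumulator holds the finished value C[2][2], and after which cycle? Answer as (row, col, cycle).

(row, col, cycle) = (1, 2, 5)

WS: C[2][2] accumulates in PE[1][2]:
  [0] (1,2) acc=0 (h:0 v:0)
  [1] (1,2) acc=0 (h:0 v:0)
  [2] (1,2) acc=0 (h:0 v:0)
  [3] (1,2) acc=56 (h:3 v:56)
  [4] (1,2) acc=54 (h:2 v:54)
  [5] (1,2) acc=75 (h:5 v:75)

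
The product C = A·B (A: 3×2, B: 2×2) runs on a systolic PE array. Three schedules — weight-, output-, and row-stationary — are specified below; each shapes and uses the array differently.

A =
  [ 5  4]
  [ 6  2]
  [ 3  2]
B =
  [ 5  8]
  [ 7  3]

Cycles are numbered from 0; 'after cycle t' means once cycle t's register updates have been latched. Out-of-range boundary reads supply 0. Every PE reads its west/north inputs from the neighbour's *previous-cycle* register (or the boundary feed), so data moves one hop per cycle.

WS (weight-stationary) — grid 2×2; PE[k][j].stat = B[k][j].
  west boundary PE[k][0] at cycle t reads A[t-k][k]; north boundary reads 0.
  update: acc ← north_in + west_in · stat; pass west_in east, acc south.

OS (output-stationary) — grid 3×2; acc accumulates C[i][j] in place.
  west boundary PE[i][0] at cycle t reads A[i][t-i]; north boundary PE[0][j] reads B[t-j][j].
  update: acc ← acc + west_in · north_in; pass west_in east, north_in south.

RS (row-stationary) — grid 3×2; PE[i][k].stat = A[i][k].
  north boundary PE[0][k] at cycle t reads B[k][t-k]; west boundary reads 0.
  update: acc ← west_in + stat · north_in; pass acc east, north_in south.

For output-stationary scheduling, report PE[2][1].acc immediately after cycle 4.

OS 3×2: PE[2][1] cycle-by-cycle (with neighbour feeds):
  @0  [1,1]  acc 0  |  →0  ↓0
  @0  [2,0]  acc 0  |  →0  ↓0
  @0  [2,1]  acc 0  |  →0  ↓0
  @1  [1,1]  acc 0  |  →0  ↓0
  @1  [2,0]  acc 0  |  →0  ↓0
  @1  [2,1]  acc 0  |  →0  ↓0
  @2  [1,1]  acc 48  |  →6  ↓8
  @2  [2,0]  acc 15  |  →3  ↓5
  @2  [2,1]  acc 0  |  →0  ↓0
  @3  [1,1]  acc 54  |  →2  ↓3
  @3  [2,0]  acc 29  |  →2  ↓7
  @3  [2,1]  acc 24  |  →3  ↓8
  @4  [1,1]  acc 54  |  →0  ↓0
  @4  [2,0]  acc 29  |  →0  ↓0
  @4  [2,1]  acc 30  |  →2  ↓3

PE[2][1].acc = 30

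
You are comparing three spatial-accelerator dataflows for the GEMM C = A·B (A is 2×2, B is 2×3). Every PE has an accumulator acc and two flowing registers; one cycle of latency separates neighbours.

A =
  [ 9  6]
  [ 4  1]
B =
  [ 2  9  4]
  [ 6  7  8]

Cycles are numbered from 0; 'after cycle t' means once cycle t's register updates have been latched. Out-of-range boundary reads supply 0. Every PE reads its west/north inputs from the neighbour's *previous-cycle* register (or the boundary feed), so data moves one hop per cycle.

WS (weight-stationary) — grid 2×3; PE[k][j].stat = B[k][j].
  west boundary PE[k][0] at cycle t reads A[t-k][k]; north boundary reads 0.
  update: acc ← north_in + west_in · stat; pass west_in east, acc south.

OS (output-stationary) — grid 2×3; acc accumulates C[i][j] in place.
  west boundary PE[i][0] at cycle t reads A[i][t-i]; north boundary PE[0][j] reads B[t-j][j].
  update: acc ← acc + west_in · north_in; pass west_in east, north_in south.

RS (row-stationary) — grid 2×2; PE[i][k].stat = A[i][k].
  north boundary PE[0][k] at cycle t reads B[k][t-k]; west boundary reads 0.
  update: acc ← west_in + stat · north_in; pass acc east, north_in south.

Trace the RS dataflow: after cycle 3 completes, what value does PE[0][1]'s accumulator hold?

RS on a 2×2 grid — tracing PE[0][1] and its feeders:
  c0 r0c0: 18 / 18 / 2
  c0 r0c1: 0 / 0 / 0
  c1 r0c0: 81 / 81 / 9
  c1 r0c1: 54 / 54 / 6
  c2 r0c0: 36 / 36 / 4
  c2 r0c1: 123 / 123 / 7
  c3 r0c0: 0 / 0 / 0
  c3 r0c1: 84 / 84 / 8

PE[0][1].acc = 84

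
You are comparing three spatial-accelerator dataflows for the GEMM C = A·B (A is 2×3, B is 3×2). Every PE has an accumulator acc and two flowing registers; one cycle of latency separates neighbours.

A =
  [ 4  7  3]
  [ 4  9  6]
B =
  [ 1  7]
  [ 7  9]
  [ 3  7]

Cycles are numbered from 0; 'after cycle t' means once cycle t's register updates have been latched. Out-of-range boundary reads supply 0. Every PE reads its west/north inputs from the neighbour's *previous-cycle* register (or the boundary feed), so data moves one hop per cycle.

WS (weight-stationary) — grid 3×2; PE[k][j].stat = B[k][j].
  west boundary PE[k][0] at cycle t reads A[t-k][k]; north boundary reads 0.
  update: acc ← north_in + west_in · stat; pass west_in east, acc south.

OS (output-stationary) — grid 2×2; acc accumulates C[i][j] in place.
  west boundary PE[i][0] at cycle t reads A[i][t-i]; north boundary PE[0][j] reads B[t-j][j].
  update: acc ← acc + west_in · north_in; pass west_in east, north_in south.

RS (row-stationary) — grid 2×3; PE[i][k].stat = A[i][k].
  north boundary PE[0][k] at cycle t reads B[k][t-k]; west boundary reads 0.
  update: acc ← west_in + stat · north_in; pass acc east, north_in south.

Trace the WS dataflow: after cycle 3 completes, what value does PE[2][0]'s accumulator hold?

Tracing WS — 3×2 array, target PE[2][0]:
  cycle 0: PE[1][0] → acc 0, east 0, south 0
  cycle 0: PE[2][0] → acc 0, east 0, south 0
  cycle 1: PE[1][0] → acc 53, east 7, south 53
  cycle 1: PE[2][0] → acc 0, east 0, south 0
  cycle 2: PE[1][0] → acc 67, east 9, south 67
  cycle 2: PE[2][0] → acc 62, east 3, south 62
  cycle 3: PE[1][0] → acc 0, east 0, south 0
  cycle 3: PE[2][0] → acc 85, east 6, south 85

PE[2][0].acc = 85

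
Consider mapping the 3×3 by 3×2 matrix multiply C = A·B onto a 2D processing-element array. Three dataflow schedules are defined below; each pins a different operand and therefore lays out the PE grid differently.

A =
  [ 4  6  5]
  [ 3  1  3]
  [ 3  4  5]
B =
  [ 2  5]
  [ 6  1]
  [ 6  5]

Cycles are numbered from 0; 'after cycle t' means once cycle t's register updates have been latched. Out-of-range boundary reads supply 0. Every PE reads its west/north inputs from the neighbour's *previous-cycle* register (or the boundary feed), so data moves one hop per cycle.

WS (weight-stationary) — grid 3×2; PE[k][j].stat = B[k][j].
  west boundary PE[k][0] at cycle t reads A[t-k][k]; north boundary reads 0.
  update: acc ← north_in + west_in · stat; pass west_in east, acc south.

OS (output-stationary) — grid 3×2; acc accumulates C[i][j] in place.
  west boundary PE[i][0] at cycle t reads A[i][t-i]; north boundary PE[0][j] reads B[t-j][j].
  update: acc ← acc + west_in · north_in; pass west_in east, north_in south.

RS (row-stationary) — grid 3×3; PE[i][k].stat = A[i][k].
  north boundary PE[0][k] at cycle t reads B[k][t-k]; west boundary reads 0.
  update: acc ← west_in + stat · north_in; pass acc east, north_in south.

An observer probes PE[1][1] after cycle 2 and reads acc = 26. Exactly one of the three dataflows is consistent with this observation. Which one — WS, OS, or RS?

WS [3×2] PE[1][1] across cycles:
  0: (1,1).acc=0  regs=<0,0>
  1: (1,1).acc=0  regs=<0,0>
  2: (1,1).acc=26  regs=<6,26>
OS [3×2] PE[1][1] across cycles:
  0: (1,1).acc=0  regs=<0,0>
  1: (1,1).acc=0  regs=<0,0>
  2: (1,1).acc=15  regs=<3,5>
RS [3×3] PE[1][1] across cycles:
  0: (1,1).acc=0  regs=<0,0>
  1: (1,1).acc=0  regs=<0,0>
  2: (1,1).acc=12  regs=<12,6>

dataflow = WS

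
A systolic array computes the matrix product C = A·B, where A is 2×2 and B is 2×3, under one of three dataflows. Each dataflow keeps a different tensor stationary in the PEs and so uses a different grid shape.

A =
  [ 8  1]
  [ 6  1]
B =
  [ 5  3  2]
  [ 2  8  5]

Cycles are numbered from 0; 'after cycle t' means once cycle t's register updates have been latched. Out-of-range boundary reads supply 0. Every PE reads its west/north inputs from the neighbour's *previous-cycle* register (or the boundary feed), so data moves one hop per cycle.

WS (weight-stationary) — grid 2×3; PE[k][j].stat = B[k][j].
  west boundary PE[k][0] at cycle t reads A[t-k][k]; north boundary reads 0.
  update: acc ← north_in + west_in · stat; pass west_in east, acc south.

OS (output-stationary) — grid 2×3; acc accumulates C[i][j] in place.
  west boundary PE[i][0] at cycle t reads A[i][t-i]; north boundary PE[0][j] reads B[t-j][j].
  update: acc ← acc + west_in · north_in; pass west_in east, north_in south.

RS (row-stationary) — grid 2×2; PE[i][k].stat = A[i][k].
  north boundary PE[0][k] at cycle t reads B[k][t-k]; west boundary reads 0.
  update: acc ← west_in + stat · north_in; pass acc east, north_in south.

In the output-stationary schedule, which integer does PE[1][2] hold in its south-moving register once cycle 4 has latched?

register = 5

OS 2×3: PE[1][2] cycle-by-cycle (with neighbour feeds):
  cycle 0: PE[0][2] → acc 0, east 0, south 0
  cycle 0: PE[1][1] → acc 0, east 0, south 0
  cycle 0: PE[1][2] → acc 0, east 0, south 0
  cycle 1: PE[0][2] → acc 0, east 0, south 0
  cycle 1: PE[1][1] → acc 0, east 0, south 0
  cycle 1: PE[1][2] → acc 0, east 0, south 0
  cycle 2: PE[0][2] → acc 16, east 8, south 2
  cycle 2: PE[1][1] → acc 18, east 6, south 3
  cycle 2: PE[1][2] → acc 0, east 0, south 0
  cycle 3: PE[0][2] → acc 21, east 1, south 5
  cycle 3: PE[1][1] → acc 26, east 1, south 8
  cycle 3: PE[1][2] → acc 12, east 6, south 2
  cycle 4: PE[0][2] → acc 21, east 0, south 0
  cycle 4: PE[1][1] → acc 26, east 0, south 0
  cycle 4: PE[1][2] → acc 17, east 1, south 5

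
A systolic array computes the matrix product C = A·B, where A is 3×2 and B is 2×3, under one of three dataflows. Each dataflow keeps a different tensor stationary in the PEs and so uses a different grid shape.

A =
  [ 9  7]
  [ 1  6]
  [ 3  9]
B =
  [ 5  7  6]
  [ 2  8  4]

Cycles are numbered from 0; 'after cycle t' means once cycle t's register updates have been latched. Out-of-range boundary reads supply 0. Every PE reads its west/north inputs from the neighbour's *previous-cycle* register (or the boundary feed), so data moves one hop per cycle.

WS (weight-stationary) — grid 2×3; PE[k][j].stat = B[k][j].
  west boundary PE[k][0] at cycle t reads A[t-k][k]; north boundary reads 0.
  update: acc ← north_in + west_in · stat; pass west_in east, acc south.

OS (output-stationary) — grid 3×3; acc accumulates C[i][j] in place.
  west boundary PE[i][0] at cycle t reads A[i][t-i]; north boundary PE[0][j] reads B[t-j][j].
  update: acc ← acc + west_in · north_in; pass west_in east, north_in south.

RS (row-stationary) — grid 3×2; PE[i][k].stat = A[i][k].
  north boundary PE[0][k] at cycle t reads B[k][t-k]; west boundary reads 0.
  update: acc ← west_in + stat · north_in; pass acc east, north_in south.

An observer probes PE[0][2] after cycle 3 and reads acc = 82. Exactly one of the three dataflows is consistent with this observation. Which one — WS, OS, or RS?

dataflow = OS

— WS: 2×3; PE[0][2] trace:
  step 0 · PE0,2: acc=0; fwd→0 fwd↓0
  step 1 · PE0,2: acc=0; fwd→0 fwd↓0
  step 2 · PE0,2: acc=54; fwd→9 fwd↓54
  step 3 · PE0,2: acc=6; fwd→1 fwd↓6
— OS: 3×3; PE[0][2] trace:
  step 0 · PE0,2: acc=0; fwd→0 fwd↓0
  step 1 · PE0,2: acc=0; fwd→0 fwd↓0
  step 2 · PE0,2: acc=54; fwd→9 fwd↓6
  step 3 · PE0,2: acc=82; fwd→7 fwd↓4
RS (3×2): PE[0][2] does not exist.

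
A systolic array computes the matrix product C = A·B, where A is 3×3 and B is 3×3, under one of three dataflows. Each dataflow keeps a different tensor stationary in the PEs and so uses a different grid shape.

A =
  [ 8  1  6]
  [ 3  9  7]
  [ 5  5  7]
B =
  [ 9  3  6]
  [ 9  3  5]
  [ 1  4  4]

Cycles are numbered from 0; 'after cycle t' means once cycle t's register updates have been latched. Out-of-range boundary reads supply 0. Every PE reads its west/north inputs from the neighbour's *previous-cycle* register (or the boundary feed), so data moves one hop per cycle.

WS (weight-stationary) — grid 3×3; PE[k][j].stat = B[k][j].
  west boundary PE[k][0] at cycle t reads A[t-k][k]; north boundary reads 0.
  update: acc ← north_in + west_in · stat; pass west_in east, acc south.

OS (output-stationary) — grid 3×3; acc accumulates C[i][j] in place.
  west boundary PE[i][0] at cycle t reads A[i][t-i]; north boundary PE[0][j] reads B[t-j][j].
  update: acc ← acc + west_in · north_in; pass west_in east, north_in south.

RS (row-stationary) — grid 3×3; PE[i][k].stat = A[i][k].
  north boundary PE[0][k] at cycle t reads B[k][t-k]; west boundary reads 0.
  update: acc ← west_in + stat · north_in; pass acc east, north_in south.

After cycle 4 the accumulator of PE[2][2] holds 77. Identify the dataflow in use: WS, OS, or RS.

dataflow = WS

Under WS (3×3), PE[2][2]:
  [0] (2,2) acc=0 (h:0 v:0)
  [1] (2,2) acc=0 (h:0 v:0)
  [2] (2,2) acc=0 (h:0 v:0)
  [3] (2,2) acc=0 (h:0 v:0)
  [4] (2,2) acc=77 (h:6 v:77)
Under OS (3×3), PE[2][2]:
  [0] (2,2) acc=0 (h:0 v:0)
  [1] (2,2) acc=0 (h:0 v:0)
  [2] (2,2) acc=0 (h:0 v:0)
  [3] (2,2) acc=0 (h:0 v:0)
  [4] (2,2) acc=30 (h:5 v:6)
Under RS (3×3), PE[2][2]:
  [0] (2,2) acc=0 (h:0 v:0)
  [1] (2,2) acc=0 (h:0 v:0)
  [2] (2,2) acc=0 (h:0 v:0)
  [3] (2,2) acc=0 (h:0 v:0)
  [4] (2,2) acc=97 (h:97 v:1)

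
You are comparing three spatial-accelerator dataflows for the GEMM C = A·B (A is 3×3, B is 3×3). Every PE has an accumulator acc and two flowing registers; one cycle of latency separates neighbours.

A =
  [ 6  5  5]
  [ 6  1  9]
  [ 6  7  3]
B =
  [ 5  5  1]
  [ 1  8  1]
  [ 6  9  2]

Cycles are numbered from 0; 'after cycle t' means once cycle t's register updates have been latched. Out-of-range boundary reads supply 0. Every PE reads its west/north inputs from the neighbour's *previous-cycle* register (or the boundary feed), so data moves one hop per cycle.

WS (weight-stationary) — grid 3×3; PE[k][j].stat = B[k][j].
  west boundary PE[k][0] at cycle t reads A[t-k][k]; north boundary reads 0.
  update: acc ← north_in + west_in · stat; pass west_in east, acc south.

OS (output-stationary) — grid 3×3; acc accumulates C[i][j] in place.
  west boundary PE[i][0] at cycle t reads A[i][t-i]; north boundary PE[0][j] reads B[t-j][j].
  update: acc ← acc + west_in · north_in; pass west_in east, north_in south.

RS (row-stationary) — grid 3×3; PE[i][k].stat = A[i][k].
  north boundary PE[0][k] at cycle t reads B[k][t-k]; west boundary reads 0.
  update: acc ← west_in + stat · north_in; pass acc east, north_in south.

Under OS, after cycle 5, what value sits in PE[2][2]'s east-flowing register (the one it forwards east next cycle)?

register = 7

Tracing OS — 3×3 array, target PE[2][2]:
  [0] (1,2) acc=0 (h:0 v:0)
  [0] (2,1) acc=0 (h:0 v:0)
  [0] (2,2) acc=0 (h:0 v:0)
  [1] (1,2) acc=0 (h:0 v:0)
  [1] (2,1) acc=0 (h:0 v:0)
  [1] (2,2) acc=0 (h:0 v:0)
  [2] (1,2) acc=0 (h:0 v:0)
  [2] (2,1) acc=0 (h:0 v:0)
  [2] (2,2) acc=0 (h:0 v:0)
  [3] (1,2) acc=6 (h:6 v:1)
  [3] (2,1) acc=30 (h:6 v:5)
  [3] (2,2) acc=0 (h:0 v:0)
  [4] (1,2) acc=7 (h:1 v:1)
  [4] (2,1) acc=86 (h:7 v:8)
  [4] (2,2) acc=6 (h:6 v:1)
  [5] (1,2) acc=25 (h:9 v:2)
  [5] (2,1) acc=113 (h:3 v:9)
  [5] (2,2) acc=13 (h:7 v:1)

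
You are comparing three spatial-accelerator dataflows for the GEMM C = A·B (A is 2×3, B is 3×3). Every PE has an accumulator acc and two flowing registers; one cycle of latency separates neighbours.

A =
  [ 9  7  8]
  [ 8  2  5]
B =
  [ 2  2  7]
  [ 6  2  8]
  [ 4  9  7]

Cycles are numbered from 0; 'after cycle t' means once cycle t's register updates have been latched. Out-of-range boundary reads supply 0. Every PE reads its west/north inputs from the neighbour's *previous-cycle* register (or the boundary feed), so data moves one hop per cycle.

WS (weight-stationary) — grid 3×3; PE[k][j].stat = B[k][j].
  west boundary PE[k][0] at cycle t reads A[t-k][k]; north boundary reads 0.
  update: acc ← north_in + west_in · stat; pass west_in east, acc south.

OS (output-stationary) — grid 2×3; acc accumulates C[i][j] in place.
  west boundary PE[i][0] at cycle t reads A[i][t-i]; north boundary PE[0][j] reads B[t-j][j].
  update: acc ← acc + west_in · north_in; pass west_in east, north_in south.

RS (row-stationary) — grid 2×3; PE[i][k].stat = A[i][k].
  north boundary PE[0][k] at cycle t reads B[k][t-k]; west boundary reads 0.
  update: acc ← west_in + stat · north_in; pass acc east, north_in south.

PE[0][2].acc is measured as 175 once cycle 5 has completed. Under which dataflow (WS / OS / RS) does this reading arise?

dataflow = OS

Under WS (3×3), PE[0][2]:
  0: (0,2).acc=0  regs=<0,0>
  1: (0,2).acc=0  regs=<0,0>
  2: (0,2).acc=63  regs=<9,63>
  3: (0,2).acc=56  regs=<8,56>
  4: (0,2).acc=0  regs=<0,0>
  5: (0,2).acc=0  regs=<0,0>
Under OS (2×3), PE[0][2]:
  0: (0,2).acc=0  regs=<0,0>
  1: (0,2).acc=0  regs=<0,0>
  2: (0,2).acc=63  regs=<9,7>
  3: (0,2).acc=119  regs=<7,8>
  4: (0,2).acc=175  regs=<8,7>
  5: (0,2).acc=175  regs=<0,0>
Under RS (2×3), PE[0][2]:
  0: (0,2).acc=0  regs=<0,0>
  1: (0,2).acc=0  regs=<0,0>
  2: (0,2).acc=92  regs=<92,4>
  3: (0,2).acc=104  regs=<104,9>
  4: (0,2).acc=175  regs=<175,7>
  5: (0,2).acc=0  regs=<0,0>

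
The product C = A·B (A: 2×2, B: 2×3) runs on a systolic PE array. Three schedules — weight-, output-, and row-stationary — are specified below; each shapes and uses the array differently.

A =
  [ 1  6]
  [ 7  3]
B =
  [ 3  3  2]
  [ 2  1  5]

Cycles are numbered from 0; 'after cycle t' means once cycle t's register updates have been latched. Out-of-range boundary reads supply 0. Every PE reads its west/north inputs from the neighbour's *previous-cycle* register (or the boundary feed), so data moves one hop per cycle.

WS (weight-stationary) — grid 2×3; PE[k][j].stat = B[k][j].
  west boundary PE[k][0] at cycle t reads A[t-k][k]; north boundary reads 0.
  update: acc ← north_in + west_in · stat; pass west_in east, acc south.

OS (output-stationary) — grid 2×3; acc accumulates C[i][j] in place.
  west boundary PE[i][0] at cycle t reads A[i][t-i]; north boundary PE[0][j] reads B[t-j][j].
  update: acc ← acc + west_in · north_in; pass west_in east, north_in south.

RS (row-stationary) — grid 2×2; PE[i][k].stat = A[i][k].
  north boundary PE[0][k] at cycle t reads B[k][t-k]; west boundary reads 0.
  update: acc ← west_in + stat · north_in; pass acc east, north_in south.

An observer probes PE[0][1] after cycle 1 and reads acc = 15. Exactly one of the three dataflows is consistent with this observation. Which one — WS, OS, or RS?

dataflow = RS

Under WS (2×3), PE[0][1]:
  after 0 — PE[0][1] acc=0, pass-E 0, pass-S 0
  after 1 — PE[0][1] acc=3, pass-E 1, pass-S 3
Under OS (2×3), PE[0][1]:
  after 0 — PE[0][1] acc=0, pass-E 0, pass-S 0
  after 1 — PE[0][1] acc=3, pass-E 1, pass-S 3
Under RS (2×2), PE[0][1]:
  after 0 — PE[0][1] acc=0, pass-E 0, pass-S 0
  after 1 — PE[0][1] acc=15, pass-E 15, pass-S 2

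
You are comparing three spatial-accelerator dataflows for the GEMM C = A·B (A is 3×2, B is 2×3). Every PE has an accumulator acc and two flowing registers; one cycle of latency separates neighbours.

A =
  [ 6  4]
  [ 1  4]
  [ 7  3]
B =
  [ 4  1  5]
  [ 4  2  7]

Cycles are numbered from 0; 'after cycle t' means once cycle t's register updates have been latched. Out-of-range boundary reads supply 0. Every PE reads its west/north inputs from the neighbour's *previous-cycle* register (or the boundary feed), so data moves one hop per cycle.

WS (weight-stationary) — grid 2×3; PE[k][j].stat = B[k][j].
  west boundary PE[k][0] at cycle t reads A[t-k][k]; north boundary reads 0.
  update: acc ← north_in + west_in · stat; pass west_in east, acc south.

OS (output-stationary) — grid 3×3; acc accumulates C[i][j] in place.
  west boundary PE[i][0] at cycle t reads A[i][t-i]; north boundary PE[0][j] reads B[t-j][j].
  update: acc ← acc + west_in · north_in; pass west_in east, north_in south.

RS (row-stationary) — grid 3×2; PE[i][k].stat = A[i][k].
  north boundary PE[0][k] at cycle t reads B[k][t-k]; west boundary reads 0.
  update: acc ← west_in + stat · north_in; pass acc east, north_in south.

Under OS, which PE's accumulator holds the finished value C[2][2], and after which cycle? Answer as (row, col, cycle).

(row, col, cycle) = (2, 2, 5)

Under OS, C[2][2] lands at PE[2][2]:
  after 0 — PE[2][2] acc=0, pass-E 0, pass-S 0
  after 1 — PE[2][2] acc=0, pass-E 0, pass-S 0
  after 2 — PE[2][2] acc=0, pass-E 0, pass-S 0
  after 3 — PE[2][2] acc=0, pass-E 0, pass-S 0
  after 4 — PE[2][2] acc=35, pass-E 7, pass-S 5
  after 5 — PE[2][2] acc=56, pass-E 3, pass-S 7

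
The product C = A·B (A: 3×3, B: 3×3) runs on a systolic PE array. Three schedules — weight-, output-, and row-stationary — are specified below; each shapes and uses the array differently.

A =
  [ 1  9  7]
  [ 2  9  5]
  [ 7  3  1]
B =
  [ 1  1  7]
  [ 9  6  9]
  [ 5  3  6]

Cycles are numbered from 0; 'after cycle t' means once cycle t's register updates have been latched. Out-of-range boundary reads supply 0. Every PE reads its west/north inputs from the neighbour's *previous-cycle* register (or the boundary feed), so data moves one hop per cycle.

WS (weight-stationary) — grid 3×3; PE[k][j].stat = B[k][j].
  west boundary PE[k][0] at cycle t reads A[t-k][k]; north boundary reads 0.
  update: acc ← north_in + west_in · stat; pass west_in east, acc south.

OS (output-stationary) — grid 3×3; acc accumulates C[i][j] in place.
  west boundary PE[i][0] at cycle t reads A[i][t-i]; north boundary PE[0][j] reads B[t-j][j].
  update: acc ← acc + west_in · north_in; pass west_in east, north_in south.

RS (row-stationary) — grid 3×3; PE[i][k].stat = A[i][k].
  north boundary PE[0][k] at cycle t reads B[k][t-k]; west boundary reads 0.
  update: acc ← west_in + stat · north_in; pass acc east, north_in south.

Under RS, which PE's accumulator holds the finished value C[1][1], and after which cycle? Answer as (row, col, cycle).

(row, col, cycle) = (1, 2, 4)

RS: C[1][1] accumulates in PE[1][2]:
  @0  [1,2]  acc 0  |  →0  ↓0
  @1  [1,2]  acc 0  |  →0  ↓0
  @2  [1,2]  acc 0  |  →0  ↓0
  @3  [1,2]  acc 108  |  →108  ↓5
  @4  [1,2]  acc 71  |  →71  ↓3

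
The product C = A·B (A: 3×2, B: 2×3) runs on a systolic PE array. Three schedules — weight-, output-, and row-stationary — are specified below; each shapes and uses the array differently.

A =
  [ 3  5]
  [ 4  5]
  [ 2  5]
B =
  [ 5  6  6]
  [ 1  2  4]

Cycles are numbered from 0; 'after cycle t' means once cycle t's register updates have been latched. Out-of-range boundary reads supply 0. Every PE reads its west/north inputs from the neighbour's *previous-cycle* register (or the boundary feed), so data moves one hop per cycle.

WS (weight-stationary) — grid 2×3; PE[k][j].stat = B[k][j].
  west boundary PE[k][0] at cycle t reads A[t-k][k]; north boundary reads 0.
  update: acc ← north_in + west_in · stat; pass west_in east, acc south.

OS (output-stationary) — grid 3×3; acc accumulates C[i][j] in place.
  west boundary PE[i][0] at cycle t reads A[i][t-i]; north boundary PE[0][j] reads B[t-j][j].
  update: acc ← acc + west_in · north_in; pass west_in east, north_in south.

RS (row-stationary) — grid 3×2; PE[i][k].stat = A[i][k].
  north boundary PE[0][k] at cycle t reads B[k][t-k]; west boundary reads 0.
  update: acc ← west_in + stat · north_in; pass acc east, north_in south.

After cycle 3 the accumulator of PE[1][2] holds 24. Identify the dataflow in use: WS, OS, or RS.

— WS: 2×3; PE[1][2] trace:
  0: (1,2).acc=0  regs=<0,0>
  1: (1,2).acc=0  regs=<0,0>
  2: (1,2).acc=0  regs=<0,0>
  3: (1,2).acc=38  regs=<5,38>
— OS: 3×3; PE[1][2] trace:
  0: (1,2).acc=0  regs=<0,0>
  1: (1,2).acc=0  regs=<0,0>
  2: (1,2).acc=0  regs=<0,0>
  3: (1,2).acc=24  regs=<4,6>
— RS: 3×2 array has no PE[1][2].

dataflow = OS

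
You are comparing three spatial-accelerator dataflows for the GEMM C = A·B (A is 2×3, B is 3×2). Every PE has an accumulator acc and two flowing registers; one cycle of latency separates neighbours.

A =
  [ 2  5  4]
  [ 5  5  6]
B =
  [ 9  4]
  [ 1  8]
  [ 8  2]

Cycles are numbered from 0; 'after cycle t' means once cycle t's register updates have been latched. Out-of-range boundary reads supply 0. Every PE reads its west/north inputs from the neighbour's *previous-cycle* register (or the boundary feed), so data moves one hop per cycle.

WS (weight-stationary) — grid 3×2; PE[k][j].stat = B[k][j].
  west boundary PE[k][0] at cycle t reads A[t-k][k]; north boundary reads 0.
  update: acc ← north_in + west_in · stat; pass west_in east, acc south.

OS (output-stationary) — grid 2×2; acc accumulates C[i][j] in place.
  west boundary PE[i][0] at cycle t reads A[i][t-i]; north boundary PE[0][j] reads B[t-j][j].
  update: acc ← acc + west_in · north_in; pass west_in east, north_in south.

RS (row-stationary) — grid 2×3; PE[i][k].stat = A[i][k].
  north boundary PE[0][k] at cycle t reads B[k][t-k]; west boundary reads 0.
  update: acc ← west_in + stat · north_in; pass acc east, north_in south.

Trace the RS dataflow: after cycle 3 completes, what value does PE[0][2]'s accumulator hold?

PE[0][2].acc = 56

RS on a 2×3 grid — tracing PE[0][2] and its feeders:
  0: (0,1).acc=0  regs=<0,0>
  0: (0,2).acc=0  regs=<0,0>
  1: (0,1).acc=23  regs=<23,1>
  1: (0,2).acc=0  regs=<0,0>
  2: (0,1).acc=48  regs=<48,8>
  2: (0,2).acc=55  regs=<55,8>
  3: (0,1).acc=0  regs=<0,0>
  3: (0,2).acc=56  regs=<56,2>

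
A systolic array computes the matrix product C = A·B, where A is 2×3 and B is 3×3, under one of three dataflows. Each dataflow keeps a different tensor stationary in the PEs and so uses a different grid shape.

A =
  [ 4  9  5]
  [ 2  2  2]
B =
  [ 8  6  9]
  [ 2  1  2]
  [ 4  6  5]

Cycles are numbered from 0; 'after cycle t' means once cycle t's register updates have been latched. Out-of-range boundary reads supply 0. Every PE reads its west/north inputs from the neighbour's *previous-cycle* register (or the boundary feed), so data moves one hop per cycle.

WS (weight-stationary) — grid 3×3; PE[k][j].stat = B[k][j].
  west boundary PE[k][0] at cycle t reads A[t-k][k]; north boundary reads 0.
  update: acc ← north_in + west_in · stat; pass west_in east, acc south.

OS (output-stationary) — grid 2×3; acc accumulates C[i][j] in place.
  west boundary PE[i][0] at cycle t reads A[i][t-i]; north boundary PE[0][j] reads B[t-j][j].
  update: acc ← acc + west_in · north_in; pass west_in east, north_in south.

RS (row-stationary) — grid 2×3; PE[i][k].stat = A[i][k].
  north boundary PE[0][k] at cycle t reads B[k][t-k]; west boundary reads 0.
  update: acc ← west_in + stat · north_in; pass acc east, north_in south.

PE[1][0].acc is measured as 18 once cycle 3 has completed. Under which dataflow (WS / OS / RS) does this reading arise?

Under WS (3×3), PE[1][0]:
  t=0 PE[1][0]: acc=0 h=0 v=0
  t=1 PE[1][0]: acc=50 h=9 v=50
  t=2 PE[1][0]: acc=20 h=2 v=20
  t=3 PE[1][0]: acc=0 h=0 v=0
Under OS (2×3), PE[1][0]:
  t=0 PE[1][0]: acc=0 h=0 v=0
  t=1 PE[1][0]: acc=16 h=2 v=8
  t=2 PE[1][0]: acc=20 h=2 v=2
  t=3 PE[1][0]: acc=28 h=2 v=4
Under RS (2×3), PE[1][0]:
  t=0 PE[1][0]: acc=0 h=0 v=0
  t=1 PE[1][0]: acc=16 h=16 v=8
  t=2 PE[1][0]: acc=12 h=12 v=6
  t=3 PE[1][0]: acc=18 h=18 v=9

dataflow = RS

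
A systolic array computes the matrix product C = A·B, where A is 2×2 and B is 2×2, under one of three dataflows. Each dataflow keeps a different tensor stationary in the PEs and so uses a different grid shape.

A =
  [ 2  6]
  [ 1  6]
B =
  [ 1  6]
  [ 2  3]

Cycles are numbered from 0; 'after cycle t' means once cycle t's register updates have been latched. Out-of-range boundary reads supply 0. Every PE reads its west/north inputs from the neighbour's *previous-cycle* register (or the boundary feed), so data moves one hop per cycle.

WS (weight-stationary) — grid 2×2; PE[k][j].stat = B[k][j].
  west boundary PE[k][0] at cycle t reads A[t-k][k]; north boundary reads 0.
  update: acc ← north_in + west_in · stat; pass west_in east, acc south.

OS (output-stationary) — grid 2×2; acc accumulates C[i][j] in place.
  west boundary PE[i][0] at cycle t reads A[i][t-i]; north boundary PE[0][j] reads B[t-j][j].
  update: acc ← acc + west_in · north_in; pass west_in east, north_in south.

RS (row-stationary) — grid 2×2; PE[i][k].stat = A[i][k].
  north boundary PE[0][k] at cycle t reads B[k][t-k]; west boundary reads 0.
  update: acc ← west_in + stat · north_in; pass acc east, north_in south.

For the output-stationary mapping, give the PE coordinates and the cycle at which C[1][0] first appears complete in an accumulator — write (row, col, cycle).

Under OS, C[1][0] lands at PE[1][0]:
  cycle 0: PE[1][0] → acc 0, east 0, south 0
  cycle 1: PE[1][0] → acc 1, east 1, south 1
  cycle 2: PE[1][0] → acc 13, east 6, south 2

(row, col, cycle) = (1, 0, 2)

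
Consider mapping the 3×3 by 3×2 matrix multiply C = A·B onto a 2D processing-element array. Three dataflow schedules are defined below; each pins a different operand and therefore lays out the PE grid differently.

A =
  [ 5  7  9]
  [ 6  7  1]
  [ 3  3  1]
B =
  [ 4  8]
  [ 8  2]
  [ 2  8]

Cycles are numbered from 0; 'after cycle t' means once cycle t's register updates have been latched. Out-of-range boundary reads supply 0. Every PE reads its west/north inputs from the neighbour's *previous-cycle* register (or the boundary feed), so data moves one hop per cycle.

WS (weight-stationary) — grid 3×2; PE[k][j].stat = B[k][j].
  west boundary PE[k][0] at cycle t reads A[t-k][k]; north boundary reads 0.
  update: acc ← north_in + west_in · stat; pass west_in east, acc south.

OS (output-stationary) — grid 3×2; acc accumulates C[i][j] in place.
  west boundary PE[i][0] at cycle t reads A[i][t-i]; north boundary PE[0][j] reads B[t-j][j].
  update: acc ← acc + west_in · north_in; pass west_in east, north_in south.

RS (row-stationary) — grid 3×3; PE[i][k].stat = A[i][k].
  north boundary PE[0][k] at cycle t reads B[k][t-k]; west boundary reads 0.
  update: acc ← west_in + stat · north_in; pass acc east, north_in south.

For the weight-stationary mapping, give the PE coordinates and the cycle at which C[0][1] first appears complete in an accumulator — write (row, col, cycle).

(row, col, cycle) = (2, 1, 3)

WS: C[0][1] accumulates in PE[2][1]:
  t=0 PE[2][1]: acc=0 h=0 v=0
  t=1 PE[2][1]: acc=0 h=0 v=0
  t=2 PE[2][1]: acc=0 h=0 v=0
  t=3 PE[2][1]: acc=126 h=9 v=126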